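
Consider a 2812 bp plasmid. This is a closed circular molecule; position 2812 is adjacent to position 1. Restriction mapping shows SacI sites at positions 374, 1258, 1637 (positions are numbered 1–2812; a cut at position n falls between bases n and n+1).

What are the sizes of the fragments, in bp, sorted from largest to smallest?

1549, 884, 379 bp

Circular molecule, 3 cuts → 3 fragments:
  1258 − 374 = 884 bp
  1637 − 1258 = 379 bp
  wrap: 2812 − 1637 + 374 = 1549 bp
Sorted largest to smallest: 1549, 884, 379 bp.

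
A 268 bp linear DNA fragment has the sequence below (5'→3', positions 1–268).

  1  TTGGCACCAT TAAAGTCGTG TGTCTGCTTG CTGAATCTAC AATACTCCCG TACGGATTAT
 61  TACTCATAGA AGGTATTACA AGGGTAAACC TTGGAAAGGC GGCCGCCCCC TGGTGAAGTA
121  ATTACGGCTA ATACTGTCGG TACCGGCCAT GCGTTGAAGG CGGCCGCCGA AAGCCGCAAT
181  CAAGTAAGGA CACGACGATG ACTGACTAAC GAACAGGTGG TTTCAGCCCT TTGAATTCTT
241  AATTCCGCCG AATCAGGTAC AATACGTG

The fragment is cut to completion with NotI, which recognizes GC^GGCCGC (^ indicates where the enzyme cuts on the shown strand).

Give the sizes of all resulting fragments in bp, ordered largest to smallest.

107, 100, 61 bp

NotI sites (GCGGCCGC) start at positions 99, 160.
NotI cuts after base 2 of each site, so after positions 100, 161.
Linear molecule, 2 cuts → 3 fragments:
  1–100 → 100 bp
  101–161 → 61 bp
  162–268 → 107 bp
Sorted largest to smallest: 107, 100, 61 bp.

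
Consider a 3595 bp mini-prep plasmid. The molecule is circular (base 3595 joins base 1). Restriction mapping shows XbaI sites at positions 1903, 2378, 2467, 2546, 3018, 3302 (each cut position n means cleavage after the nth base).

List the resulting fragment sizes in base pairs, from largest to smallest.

2196, 475, 472, 284, 89, 79 bp

Circular molecule, 6 cuts → 6 fragments:
  2378 − 1903 = 475 bp
  2467 − 2378 = 89 bp
  2546 − 2467 = 79 bp
  3018 − 2546 = 472 bp
  3302 − 3018 = 284 bp
  wrap: 3595 − 3302 + 1903 = 2196 bp
Sorted largest to smallest: 2196, 475, 472, 284, 89, 79 bp.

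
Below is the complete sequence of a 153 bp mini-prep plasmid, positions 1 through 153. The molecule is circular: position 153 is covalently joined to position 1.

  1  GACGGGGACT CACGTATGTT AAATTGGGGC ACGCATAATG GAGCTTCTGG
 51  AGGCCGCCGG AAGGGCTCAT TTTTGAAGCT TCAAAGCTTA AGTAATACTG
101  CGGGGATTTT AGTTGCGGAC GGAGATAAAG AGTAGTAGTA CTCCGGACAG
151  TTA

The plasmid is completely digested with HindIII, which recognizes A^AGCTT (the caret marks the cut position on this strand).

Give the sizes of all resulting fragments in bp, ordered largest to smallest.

HindIII sites (AAGCTT) start at positions 76, 84.
HindIII cuts after the first base of each site, so after positions 76, 84.
Circular molecule, 2 cuts → 2 fragments:
  77–84 → 8 bp
  85–153 then 1–76 → 69 + 76 = 145 bp
Sorted largest to smallest: 145, 8 bp.

145, 8 bp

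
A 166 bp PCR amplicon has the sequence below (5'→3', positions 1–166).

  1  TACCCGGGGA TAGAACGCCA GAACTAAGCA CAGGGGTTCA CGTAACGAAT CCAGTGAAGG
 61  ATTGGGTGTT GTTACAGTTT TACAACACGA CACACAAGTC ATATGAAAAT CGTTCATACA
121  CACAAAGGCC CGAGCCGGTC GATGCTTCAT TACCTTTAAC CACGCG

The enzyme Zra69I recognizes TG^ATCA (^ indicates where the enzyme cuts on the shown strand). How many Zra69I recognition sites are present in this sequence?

0

No occurrence of TGATCA is present in the sequence.
Zra69I does not cut: 0 sites.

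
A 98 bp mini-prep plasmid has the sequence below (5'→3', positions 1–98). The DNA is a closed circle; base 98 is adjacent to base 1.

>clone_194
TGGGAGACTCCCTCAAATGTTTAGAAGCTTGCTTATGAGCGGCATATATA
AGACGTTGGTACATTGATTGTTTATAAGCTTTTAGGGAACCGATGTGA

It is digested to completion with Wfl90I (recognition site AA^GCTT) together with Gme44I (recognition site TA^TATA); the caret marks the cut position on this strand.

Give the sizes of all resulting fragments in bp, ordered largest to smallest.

Wfl90I sites (AAGCTT) start at positions 25, 76.
Wfl90I cuts after base 2 of each site, so after positions 26, 77.
The Gme44I site (TATATA) starts at position 45.
Gme44I cuts after base 2 of each site, so after position 46.
Combined cut positions: 26, 46, 77.
Circular molecule, 3 cuts → 3 fragments:
  27–46 → 20 bp
  47–77 → 31 bp
  78–98 then 1–26 → 21 + 26 = 47 bp
Sorted largest to smallest: 47, 31, 20 bp.

47, 31, 20 bp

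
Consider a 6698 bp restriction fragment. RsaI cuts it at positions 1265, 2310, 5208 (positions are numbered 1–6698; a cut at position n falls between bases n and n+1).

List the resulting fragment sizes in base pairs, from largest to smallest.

Linear molecule, 3 cuts → 4 fragments:
  1265 − 0 = 1265 bp
  2310 − 1265 = 1045 bp
  5208 − 2310 = 2898 bp
  6698 − 5208 = 1490 bp
Sorted largest to smallest: 2898, 1490, 1265, 1045 bp.

2898, 1490, 1265, 1045 bp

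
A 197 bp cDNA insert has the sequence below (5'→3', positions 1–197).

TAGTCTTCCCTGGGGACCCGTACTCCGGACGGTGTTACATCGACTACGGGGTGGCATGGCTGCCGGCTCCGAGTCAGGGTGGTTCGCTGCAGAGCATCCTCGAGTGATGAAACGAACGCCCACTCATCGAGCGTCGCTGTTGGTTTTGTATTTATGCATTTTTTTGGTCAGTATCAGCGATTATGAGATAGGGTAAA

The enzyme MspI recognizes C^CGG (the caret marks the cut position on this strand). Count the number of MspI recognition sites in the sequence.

CCGG occurs starting at positions 25, 63.
MspI cuts at 2 sites.

2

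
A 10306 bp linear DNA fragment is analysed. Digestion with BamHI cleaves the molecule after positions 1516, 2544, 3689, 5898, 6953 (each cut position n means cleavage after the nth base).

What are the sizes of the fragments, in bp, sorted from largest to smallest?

Linear molecule, 5 cuts → 6 fragments:
  1516 − 0 = 1516 bp
  2544 − 1516 = 1028 bp
  3689 − 2544 = 1145 bp
  5898 − 3689 = 2209 bp
  6953 − 5898 = 1055 bp
  10306 − 6953 = 3353 bp
Sorted largest to smallest: 3353, 2209, 1516, 1145, 1055, 1028 bp.

3353, 2209, 1516, 1145, 1055, 1028 bp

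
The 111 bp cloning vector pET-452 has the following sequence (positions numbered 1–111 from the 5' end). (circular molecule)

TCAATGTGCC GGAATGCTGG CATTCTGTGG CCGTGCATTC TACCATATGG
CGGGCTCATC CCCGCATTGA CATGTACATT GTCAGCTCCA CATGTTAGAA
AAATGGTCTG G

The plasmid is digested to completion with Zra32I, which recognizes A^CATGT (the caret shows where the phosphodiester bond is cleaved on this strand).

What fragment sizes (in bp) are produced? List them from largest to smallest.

91, 20 bp

Zra32I sites (ACATGT) start at positions 70, 90.
Zra32I cuts after the first base of each site, so after positions 70, 90.
Circular molecule, 2 cuts → 2 fragments:
  71–90 → 20 bp
  91–111 then 1–70 → 21 + 70 = 91 bp
Sorted largest to smallest: 91, 20 bp.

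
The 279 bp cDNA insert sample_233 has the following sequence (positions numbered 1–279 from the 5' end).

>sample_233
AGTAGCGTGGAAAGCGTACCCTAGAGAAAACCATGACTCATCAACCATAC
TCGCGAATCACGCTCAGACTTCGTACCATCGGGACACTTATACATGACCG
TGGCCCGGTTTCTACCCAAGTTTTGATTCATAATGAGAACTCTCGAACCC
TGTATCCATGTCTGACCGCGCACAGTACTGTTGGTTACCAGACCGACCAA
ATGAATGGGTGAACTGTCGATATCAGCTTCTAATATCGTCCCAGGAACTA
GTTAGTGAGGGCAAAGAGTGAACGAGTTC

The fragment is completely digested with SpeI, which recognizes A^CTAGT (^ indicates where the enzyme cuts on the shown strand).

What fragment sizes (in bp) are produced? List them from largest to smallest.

247, 32 bp

The SpeI site (ACTAGT) starts at position 247.
SpeI cuts after the first base of each site, so after position 247.
Linear molecule, 1 cut → 2 fragments:
  1–247 → 247 bp
  248–279 → 32 bp
Sorted largest to smallest: 247, 32 bp.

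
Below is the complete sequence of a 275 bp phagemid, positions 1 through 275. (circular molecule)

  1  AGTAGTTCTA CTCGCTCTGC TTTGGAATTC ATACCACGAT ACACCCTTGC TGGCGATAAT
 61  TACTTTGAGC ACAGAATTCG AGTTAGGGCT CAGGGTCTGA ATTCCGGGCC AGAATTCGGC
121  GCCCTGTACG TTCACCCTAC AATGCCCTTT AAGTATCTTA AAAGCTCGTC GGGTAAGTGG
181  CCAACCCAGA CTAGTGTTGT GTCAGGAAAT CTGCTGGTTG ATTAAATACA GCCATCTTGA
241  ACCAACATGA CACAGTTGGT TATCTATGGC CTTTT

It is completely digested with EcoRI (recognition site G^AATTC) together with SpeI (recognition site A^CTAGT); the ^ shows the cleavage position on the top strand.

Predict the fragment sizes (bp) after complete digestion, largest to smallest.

110, 78, 49, 25, 13 bp

EcoRI sites (GAATTC) start at positions 25, 74, 99, 112.
EcoRI cuts after the first base of each site, so after positions 25, 74, 99, 112.
The SpeI site (ACTAGT) starts at position 190.
SpeI cuts after the first base of each site, so after position 190.
Combined cut positions: 25, 74, 99, 112, 190.
Circular molecule, 5 cuts → 5 fragments:
  26–74 → 49 bp
  75–99 → 25 bp
  100–112 → 13 bp
  113–190 → 78 bp
  191–275 then 1–25 → 85 + 25 = 110 bp
Sorted largest to smallest: 110, 78, 49, 25, 13 bp.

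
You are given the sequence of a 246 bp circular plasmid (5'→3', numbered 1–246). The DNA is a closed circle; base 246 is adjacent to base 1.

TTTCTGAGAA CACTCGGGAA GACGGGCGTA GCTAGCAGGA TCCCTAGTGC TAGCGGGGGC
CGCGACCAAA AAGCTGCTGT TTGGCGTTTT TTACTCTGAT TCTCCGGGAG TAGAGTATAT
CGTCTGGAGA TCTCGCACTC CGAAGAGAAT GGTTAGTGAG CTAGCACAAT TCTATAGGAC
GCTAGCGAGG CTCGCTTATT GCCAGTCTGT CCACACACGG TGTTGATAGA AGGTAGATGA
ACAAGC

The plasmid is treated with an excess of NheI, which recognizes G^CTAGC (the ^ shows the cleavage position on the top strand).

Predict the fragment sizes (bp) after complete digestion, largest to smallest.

NheI sites (GCTAGC) start at positions 31, 49, 160, 181.
NheI cuts after the first base of each site, so after positions 31, 49, 160, 181.
Circular molecule, 4 cuts → 4 fragments:
  32–49 → 18 bp
  50–160 → 111 bp
  161–181 → 21 bp
  182–246 then 1–31 → 65 + 31 = 96 bp
Sorted largest to smallest: 111, 96, 21, 18 bp.

111, 96, 21, 18 bp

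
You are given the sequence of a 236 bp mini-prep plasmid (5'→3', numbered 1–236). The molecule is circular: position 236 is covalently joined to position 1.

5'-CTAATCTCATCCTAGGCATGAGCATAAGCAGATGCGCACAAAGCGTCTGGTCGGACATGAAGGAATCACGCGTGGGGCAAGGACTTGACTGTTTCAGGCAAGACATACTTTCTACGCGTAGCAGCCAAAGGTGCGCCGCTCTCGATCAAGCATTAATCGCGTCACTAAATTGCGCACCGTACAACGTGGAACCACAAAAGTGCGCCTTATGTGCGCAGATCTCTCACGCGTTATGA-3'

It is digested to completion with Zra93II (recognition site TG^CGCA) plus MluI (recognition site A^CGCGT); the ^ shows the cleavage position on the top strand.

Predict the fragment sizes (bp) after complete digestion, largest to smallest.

58, 46, 44, 41, 34, 13 bp

Zra93II sites (TGCGCA) start at positions 33, 171, 212.
Zra93II cuts after base 2 of each site, so after positions 34, 172, 213.
MluI sites (ACGCGT) start at positions 68, 114, 226.
MluI cuts after the first base of each site, so after positions 68, 114, 226.
Combined cut positions: 34, 68, 114, 172, 213, 226.
Circular molecule, 6 cuts → 6 fragments:
  35–68 → 34 bp
  69–114 → 46 bp
  115–172 → 58 bp
  173–213 → 41 bp
  214–226 → 13 bp
  227–236 then 1–34 → 10 + 34 = 44 bp
Sorted largest to smallest: 58, 46, 44, 41, 34, 13 bp.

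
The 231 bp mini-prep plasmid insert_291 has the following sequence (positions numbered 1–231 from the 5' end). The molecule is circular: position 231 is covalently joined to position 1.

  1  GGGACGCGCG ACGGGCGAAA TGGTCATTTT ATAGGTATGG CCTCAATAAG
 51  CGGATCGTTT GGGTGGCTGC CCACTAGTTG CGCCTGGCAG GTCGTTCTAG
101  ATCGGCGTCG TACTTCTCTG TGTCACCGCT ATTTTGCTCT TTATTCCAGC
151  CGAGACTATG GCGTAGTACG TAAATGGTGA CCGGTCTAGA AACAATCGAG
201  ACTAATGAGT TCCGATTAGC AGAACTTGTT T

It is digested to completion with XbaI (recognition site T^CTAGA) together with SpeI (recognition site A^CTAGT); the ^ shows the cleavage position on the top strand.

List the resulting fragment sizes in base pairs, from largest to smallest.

119, 89, 23 bp

XbaI sites (TCTAGA) start at positions 96, 185.
XbaI cuts after the first base of each site, so after positions 96, 185.
The SpeI site (ACTAGT) starts at position 73.
SpeI cuts after the first base of each site, so after position 73.
Combined cut positions: 73, 96, 185.
Circular molecule, 3 cuts → 3 fragments:
  74–96 → 23 bp
  97–185 → 89 bp
  186–231 then 1–73 → 46 + 73 = 119 bp
Sorted largest to smallest: 119, 89, 23 bp.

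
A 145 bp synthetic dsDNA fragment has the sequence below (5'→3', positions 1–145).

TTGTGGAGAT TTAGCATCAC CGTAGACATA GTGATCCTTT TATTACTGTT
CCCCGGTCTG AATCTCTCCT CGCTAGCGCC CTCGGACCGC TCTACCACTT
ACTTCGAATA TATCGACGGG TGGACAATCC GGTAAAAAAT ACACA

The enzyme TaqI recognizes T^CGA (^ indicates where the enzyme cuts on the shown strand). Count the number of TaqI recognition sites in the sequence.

TCGA occurs starting at positions 104, 113.
TaqI cuts at 2 sites.

2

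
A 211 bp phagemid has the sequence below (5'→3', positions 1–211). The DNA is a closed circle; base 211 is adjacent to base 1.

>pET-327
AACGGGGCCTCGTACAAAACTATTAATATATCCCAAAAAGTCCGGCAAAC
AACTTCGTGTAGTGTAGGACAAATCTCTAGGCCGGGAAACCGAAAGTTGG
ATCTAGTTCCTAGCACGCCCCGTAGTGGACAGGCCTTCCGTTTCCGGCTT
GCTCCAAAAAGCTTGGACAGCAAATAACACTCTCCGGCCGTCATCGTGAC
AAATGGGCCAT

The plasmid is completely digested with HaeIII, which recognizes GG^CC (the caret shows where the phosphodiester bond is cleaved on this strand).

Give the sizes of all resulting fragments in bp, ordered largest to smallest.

74, 54, 52, 20, 11 bp

HaeIII sites (GGCC) start at positions 6, 80, 132, 186, 206.
HaeIII cuts after base 2 of each site, so after positions 7, 81, 133, 187, 207.
Circular molecule, 5 cuts → 5 fragments:
  8–81 → 74 bp
  82–133 → 52 bp
  134–187 → 54 bp
  188–207 → 20 bp
  208–211 then 1–7 → 4 + 7 = 11 bp
Sorted largest to smallest: 74, 54, 52, 20, 11 bp.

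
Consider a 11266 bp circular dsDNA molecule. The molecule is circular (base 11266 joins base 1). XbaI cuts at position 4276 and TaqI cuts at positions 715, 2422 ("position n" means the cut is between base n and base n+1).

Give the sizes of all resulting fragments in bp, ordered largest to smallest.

7705, 1854, 1707 bp

Combined cut positions (sorted): 715, 2422, 4276.
Circular molecule, 3 cuts → 3 fragments:
  2422 − 715 = 1707 bp
  4276 − 2422 = 1854 bp
  wrap: 11266 − 4276 + 715 = 7705 bp
Sorted largest to smallest: 7705, 1854, 1707 bp.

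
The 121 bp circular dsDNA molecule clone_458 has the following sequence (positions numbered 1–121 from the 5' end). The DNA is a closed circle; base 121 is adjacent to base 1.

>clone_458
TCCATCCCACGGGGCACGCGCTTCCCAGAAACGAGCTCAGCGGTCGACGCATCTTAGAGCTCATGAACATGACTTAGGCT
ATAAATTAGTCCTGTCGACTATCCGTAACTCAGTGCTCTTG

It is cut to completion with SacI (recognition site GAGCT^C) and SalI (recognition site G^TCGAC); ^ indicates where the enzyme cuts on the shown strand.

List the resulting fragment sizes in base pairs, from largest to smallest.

64, 33, 18, 6 bp

SacI sites (GAGCTC) start at positions 33, 57.
SacI cuts after base 5 of each site (before the last base), so after positions 37, 61.
SalI sites (GTCGAC) start at positions 43, 94.
SalI cuts after the first base of each site, so after positions 43, 94.
Combined cut positions: 37, 43, 61, 94.
Circular molecule, 4 cuts → 4 fragments:
  38–43 → 6 bp
  44–61 → 18 bp
  62–94 → 33 bp
  95–121 then 1–37 → 27 + 37 = 64 bp
Sorted largest to smallest: 64, 33, 18, 6 bp.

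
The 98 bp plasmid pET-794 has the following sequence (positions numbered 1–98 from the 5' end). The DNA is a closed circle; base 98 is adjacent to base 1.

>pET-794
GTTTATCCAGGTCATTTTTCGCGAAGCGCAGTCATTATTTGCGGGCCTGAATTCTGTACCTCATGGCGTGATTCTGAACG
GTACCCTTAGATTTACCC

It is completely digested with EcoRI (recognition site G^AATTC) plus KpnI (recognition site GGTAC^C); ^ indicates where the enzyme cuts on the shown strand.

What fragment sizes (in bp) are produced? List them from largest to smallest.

63, 35 bp

The EcoRI site (GAATTC) starts at position 49.
EcoRI cuts after the first base of each site, so after position 49.
The KpnI site (GGTACC) starts at position 80.
KpnI cuts after base 5 of each site (before the last base), so after position 84.
Combined cut positions: 49, 84.
Circular molecule, 2 cuts → 2 fragments:
  50–84 → 35 bp
  85–98 then 1–49 → 14 + 49 = 63 bp
Sorted largest to smallest: 63, 35 bp.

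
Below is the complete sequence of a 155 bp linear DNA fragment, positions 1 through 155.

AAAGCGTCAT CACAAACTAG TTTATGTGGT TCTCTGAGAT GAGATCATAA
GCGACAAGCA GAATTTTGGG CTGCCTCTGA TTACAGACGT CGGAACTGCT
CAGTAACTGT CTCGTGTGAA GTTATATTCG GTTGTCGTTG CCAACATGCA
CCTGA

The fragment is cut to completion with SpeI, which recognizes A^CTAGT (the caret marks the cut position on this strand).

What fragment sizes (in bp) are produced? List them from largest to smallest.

The SpeI site (ACTAGT) starts at position 16.
SpeI cuts after the first base of each site, so after position 16.
Linear molecule, 1 cut → 2 fragments:
  1–16 → 16 bp
  17–155 → 139 bp
Sorted largest to smallest: 139, 16 bp.

139, 16 bp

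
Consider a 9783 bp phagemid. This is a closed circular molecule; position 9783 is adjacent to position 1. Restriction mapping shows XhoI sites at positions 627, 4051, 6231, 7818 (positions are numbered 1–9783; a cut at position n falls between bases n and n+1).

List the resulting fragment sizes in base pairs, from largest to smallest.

Circular molecule, 4 cuts → 4 fragments:
  4051 − 627 = 3424 bp
  6231 − 4051 = 2180 bp
  7818 − 6231 = 1587 bp
  wrap: 9783 − 7818 + 627 = 2592 bp
Sorted largest to smallest: 3424, 2592, 2180, 1587 bp.

3424, 2592, 2180, 1587 bp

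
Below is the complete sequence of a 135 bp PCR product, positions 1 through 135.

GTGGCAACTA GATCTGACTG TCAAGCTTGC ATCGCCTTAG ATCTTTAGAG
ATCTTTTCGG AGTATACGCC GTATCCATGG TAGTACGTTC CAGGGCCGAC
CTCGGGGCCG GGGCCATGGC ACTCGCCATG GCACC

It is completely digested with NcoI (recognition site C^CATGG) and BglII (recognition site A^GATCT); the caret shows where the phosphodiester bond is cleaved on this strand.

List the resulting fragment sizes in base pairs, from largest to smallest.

39, 29, 26, 12, 10, 10, 9 bp

NcoI sites (CCATGG) start at positions 75, 114, 126.
NcoI cuts after the first base of each site, so after positions 75, 114, 126.
BglII sites (AGATCT) start at positions 10, 39, 49.
BglII cuts after the first base of each site, so after positions 10, 39, 49.
Combined cut positions: 10, 39, 49, 75, 114, 126.
Linear molecule, 6 cuts → 7 fragments:
  1–10 → 10 bp
  11–39 → 29 bp
  40–49 → 10 bp
  50–75 → 26 bp
  76–114 → 39 bp
  115–126 → 12 bp
  127–135 → 9 bp
Sorted largest to smallest: 39, 29, 26, 12, 10, 10, 9 bp.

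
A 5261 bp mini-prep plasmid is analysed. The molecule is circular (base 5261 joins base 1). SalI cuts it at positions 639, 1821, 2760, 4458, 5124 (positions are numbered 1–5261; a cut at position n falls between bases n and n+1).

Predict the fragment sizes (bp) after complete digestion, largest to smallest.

Circular molecule, 5 cuts → 5 fragments:
  1821 − 639 = 1182 bp
  2760 − 1821 = 939 bp
  4458 − 2760 = 1698 bp
  5124 − 4458 = 666 bp
  wrap: 5261 − 5124 + 639 = 776 bp
Sorted largest to smallest: 1698, 1182, 939, 776, 666 bp.

1698, 1182, 939, 776, 666 bp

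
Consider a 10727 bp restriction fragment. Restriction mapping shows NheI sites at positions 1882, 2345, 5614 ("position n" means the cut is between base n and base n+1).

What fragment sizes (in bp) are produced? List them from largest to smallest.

Linear molecule, 3 cuts → 4 fragments:
  1882 − 0 = 1882 bp
  2345 − 1882 = 463 bp
  5614 − 2345 = 3269 bp
  10727 − 5614 = 5113 bp
Sorted largest to smallest: 5113, 3269, 1882, 463 bp.

5113, 3269, 1882, 463 bp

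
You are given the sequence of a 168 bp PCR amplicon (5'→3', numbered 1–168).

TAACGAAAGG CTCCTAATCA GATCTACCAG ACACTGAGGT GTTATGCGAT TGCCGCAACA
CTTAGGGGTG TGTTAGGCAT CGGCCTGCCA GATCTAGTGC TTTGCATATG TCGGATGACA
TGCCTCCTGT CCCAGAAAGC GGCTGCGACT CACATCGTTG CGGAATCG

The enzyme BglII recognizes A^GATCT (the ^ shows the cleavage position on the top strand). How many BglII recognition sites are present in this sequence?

2

AGATCT occurs starting at positions 20, 90.
BglII cuts at 2 sites.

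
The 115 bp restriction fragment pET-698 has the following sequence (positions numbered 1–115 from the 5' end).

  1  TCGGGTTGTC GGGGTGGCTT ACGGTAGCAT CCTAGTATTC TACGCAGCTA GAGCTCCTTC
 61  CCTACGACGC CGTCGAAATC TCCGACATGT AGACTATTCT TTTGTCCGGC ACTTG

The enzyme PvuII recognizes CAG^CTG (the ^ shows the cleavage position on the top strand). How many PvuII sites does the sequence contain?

No occurrence of CAGCTG is present in the sequence.
PvuII does not cut: 0 sites.

0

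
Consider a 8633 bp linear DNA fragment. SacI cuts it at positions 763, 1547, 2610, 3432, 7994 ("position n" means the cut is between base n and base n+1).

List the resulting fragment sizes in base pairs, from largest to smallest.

4562, 1063, 822, 784, 763, 639 bp

Linear molecule, 5 cuts → 6 fragments:
  763 − 0 = 763 bp
  1547 − 763 = 784 bp
  2610 − 1547 = 1063 bp
  3432 − 2610 = 822 bp
  7994 − 3432 = 4562 bp
  8633 − 7994 = 639 bp
Sorted largest to smallest: 4562, 1063, 822, 784, 763, 639 bp.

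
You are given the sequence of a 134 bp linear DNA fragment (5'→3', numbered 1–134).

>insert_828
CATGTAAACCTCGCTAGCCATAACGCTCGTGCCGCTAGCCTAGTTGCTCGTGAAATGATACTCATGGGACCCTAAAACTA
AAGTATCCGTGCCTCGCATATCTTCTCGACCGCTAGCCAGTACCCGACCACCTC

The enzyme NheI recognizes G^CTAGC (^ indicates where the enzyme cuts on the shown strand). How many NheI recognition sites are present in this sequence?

GCTAGC occurs starting at positions 13, 34, 112.
NheI cuts at 3 sites.

3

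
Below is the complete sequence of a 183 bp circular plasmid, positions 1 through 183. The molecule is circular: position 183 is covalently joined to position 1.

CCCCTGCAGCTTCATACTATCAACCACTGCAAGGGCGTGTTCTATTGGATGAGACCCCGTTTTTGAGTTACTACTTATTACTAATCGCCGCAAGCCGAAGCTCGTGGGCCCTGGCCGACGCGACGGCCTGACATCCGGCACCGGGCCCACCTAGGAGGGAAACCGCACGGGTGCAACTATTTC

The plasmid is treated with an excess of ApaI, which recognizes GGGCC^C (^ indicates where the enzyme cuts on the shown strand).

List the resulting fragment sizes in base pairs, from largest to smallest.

146, 37 bp

ApaI sites (GGGCCC) start at positions 106, 143.
ApaI cuts after base 5 of each site (before the last base), so after positions 110, 147.
Circular molecule, 2 cuts → 2 fragments:
  111–147 → 37 bp
  148–183 then 1–110 → 36 + 110 = 146 bp
Sorted largest to smallest: 146, 37 bp.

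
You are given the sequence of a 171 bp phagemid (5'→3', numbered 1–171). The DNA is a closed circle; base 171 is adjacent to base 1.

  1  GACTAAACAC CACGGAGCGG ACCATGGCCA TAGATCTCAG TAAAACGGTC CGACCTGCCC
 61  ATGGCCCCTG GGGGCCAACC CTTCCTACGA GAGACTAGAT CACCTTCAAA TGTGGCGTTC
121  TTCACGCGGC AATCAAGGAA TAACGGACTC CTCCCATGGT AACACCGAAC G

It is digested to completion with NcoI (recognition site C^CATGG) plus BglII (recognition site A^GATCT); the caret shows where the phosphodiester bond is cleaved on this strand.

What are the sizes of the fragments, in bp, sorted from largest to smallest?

NcoI sites (CCATGG) start at positions 22, 59, 154.
NcoI cuts after the first base of each site, so after positions 22, 59, 154.
The BglII site (AGATCT) starts at position 32.
BglII cuts after the first base of each site, so after position 32.
Combined cut positions: 22, 32, 59, 154.
Circular molecule, 4 cuts → 4 fragments:
  23–32 → 10 bp
  33–59 → 27 bp
  60–154 → 95 bp
  155–171 then 1–22 → 17 + 22 = 39 bp
Sorted largest to smallest: 95, 39, 27, 10 bp.

95, 39, 27, 10 bp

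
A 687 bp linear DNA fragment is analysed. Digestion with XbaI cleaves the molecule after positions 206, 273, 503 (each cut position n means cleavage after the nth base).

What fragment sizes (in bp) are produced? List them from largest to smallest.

230, 206, 184, 67 bp

Linear molecule, 3 cuts → 4 fragments:
  206 − 0 = 206 bp
  273 − 206 = 67 bp
  503 − 273 = 230 bp
  687 − 503 = 184 bp
Sorted largest to smallest: 230, 206, 184, 67 bp.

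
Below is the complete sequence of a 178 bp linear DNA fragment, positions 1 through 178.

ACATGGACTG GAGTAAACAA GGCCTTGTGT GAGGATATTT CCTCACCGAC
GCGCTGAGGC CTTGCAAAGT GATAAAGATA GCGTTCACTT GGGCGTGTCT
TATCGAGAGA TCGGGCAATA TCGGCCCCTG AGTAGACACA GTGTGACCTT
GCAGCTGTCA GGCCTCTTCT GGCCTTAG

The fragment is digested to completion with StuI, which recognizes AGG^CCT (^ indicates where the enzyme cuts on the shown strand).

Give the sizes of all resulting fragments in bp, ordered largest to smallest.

103, 37, 22, 16 bp

StuI sites (AGGCCT) start at positions 20, 57, 160.
StuI cuts after base 3 of each site, so after positions 22, 59, 162.
Linear molecule, 3 cuts → 4 fragments:
  1–22 → 22 bp
  23–59 → 37 bp
  60–162 → 103 bp
  163–178 → 16 bp
Sorted largest to smallest: 103, 37, 22, 16 bp.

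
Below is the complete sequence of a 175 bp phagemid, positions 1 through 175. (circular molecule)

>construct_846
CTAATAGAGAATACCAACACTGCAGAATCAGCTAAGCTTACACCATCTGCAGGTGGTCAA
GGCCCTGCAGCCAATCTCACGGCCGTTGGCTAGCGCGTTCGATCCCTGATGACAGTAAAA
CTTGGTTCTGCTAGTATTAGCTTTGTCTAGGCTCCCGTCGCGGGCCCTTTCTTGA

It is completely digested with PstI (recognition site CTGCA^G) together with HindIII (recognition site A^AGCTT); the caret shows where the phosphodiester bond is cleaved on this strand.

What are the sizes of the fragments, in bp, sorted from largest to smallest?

130, 18, 17, 10 bp

PstI sites (CTGCAG) start at positions 20, 47, 65.
PstI cuts after base 5 of each site (before the last base), so after positions 24, 51, 69.
The HindIII site (AAGCTT) starts at position 34.
HindIII cuts after the first base of each site, so after position 34.
Combined cut positions: 24, 34, 51, 69.
Circular molecule, 4 cuts → 4 fragments:
  25–34 → 10 bp
  35–51 → 17 bp
  52–69 → 18 bp
  70–175 then 1–24 → 106 + 24 = 130 bp
Sorted largest to smallest: 130, 18, 17, 10 bp.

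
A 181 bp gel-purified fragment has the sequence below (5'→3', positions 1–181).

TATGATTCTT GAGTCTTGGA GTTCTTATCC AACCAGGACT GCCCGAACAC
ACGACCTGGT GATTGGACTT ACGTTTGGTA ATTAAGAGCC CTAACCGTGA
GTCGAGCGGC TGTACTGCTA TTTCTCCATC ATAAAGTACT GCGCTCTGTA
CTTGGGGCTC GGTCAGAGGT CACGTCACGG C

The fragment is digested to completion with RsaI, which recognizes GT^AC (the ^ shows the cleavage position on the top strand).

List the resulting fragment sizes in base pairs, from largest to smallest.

RsaI sites (GTAC) start at positions 112, 136, 148.
RsaI cuts after base 2 of each site, so after positions 113, 137, 149.
Linear molecule, 3 cuts → 4 fragments:
  1–113 → 113 bp
  114–137 → 24 bp
  138–149 → 12 bp
  150–181 → 32 bp
Sorted largest to smallest: 113, 32, 24, 12 bp.

113, 32, 24, 12 bp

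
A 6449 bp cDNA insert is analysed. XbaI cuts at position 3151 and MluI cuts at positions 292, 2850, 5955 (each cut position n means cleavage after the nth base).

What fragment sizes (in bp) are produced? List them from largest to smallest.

2804, 2558, 494, 301, 292 bp

Combined cut positions (sorted): 292, 2850, 3151, 5955.
Linear molecule, 4 cuts → 5 fragments:
  292 − 0 = 292 bp
  2850 − 292 = 2558 bp
  3151 − 2850 = 301 bp
  5955 − 3151 = 2804 bp
  6449 − 5955 = 494 bp
Sorted largest to smallest: 2804, 2558, 494, 301, 292 bp.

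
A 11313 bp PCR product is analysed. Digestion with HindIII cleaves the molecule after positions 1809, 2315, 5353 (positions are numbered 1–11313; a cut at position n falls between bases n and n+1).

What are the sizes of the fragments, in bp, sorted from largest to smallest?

5960, 3038, 1809, 506 bp

Linear molecule, 3 cuts → 4 fragments:
  1809 − 0 = 1809 bp
  2315 − 1809 = 506 bp
  5353 − 2315 = 3038 bp
  11313 − 5353 = 5960 bp
Sorted largest to smallest: 5960, 3038, 1809, 506 bp.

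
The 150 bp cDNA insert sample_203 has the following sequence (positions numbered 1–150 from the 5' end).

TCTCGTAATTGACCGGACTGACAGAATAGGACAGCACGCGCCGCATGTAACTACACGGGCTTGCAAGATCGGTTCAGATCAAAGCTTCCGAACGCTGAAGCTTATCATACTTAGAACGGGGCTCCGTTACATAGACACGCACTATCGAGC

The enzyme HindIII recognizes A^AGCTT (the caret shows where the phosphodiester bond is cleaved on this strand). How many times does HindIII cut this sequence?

AAGCTT occurs starting at positions 82, 98.
HindIII cuts at 2 sites.

2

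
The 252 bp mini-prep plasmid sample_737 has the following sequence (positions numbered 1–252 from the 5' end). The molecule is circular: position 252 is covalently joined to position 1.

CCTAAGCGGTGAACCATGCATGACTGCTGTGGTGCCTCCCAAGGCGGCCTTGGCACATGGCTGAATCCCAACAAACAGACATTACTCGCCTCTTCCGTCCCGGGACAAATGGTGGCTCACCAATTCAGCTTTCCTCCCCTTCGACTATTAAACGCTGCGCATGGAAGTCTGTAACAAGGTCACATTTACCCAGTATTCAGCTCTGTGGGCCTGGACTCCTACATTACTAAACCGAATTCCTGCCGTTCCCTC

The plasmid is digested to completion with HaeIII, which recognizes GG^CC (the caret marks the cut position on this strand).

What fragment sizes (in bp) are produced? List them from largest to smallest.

162, 90 bp

HaeIII sites (GGCC) start at positions 46, 208.
HaeIII cuts after base 2 of each site, so after positions 47, 209.
Circular molecule, 2 cuts → 2 fragments:
  48–209 → 162 bp
  210–252 then 1–47 → 43 + 47 = 90 bp
Sorted largest to smallest: 162, 90 bp.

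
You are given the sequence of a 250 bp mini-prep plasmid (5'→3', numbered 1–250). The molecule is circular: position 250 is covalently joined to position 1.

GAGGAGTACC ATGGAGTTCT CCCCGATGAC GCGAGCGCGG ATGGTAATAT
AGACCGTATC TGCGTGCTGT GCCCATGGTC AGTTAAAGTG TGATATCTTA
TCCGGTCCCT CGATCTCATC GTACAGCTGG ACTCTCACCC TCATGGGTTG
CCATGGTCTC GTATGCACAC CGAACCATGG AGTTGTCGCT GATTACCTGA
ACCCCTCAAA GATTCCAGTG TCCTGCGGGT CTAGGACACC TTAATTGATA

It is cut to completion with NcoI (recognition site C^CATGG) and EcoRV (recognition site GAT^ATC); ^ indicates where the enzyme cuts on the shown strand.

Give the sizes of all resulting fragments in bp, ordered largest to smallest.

NcoI sites (CCATGG) start at positions 9, 73, 151, 175.
NcoI cuts after the first base of each site, so after positions 9, 73, 151, 175.
The EcoRV site (GATATC) starts at position 92.
EcoRV cuts after base 3 of each site, so after position 94.
Combined cut positions: 9, 73, 94, 151, 175.
Circular molecule, 5 cuts → 5 fragments:
  10–73 → 64 bp
  74–94 → 21 bp
  95–151 → 57 bp
  152–175 → 24 bp
  176–250 then 1–9 → 75 + 9 = 84 bp
Sorted largest to smallest: 84, 64, 57, 24, 21 bp.

84, 64, 57, 24, 21 bp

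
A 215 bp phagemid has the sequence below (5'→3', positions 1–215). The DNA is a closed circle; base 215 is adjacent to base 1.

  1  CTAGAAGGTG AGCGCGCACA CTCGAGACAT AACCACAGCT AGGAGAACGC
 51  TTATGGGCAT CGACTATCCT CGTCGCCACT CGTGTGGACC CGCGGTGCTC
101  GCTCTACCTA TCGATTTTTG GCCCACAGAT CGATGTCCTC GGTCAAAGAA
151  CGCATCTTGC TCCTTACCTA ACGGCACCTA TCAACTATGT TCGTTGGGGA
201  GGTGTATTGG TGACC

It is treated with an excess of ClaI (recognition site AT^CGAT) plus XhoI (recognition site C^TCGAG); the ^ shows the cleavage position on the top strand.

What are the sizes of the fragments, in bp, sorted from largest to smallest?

ClaI sites (ATCGAT) start at positions 110, 129.
ClaI cuts after base 2 of each site, so after positions 111, 130.
The XhoI site (CTCGAG) starts at position 21.
XhoI cuts after the first base of each site, so after position 21.
Combined cut positions: 21, 111, 130.
Circular molecule, 3 cuts → 3 fragments:
  22–111 → 90 bp
  112–130 → 19 bp
  131–215 then 1–21 → 85 + 21 = 106 bp
Sorted largest to smallest: 106, 90, 19 bp.

106, 90, 19 bp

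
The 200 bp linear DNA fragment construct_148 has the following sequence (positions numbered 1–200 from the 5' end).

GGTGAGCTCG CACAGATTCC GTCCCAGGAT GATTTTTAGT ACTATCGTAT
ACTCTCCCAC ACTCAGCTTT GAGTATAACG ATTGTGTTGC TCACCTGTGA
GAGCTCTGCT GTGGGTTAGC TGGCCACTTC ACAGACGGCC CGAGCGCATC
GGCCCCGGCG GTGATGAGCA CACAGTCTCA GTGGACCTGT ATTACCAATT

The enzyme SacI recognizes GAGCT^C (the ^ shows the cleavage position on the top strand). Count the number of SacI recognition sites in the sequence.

GAGCTC occurs starting at positions 4, 101.
SacI cuts at 2 sites.

2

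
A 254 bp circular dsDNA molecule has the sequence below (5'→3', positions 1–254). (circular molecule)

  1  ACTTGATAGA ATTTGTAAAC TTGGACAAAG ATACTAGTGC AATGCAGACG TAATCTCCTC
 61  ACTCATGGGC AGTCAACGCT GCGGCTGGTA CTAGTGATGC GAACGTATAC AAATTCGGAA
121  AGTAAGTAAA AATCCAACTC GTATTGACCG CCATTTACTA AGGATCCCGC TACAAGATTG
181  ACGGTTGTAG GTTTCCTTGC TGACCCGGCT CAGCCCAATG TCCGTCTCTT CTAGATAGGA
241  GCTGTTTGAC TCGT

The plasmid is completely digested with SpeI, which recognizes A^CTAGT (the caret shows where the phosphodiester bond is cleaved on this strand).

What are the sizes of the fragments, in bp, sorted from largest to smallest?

SpeI sites (ACTAGT) start at positions 33, 90.
SpeI cuts after the first base of each site, so after positions 33, 90.
Circular molecule, 2 cuts → 2 fragments:
  34–90 → 57 bp
  91–254 then 1–33 → 164 + 33 = 197 bp
Sorted largest to smallest: 197, 57 bp.

197, 57 bp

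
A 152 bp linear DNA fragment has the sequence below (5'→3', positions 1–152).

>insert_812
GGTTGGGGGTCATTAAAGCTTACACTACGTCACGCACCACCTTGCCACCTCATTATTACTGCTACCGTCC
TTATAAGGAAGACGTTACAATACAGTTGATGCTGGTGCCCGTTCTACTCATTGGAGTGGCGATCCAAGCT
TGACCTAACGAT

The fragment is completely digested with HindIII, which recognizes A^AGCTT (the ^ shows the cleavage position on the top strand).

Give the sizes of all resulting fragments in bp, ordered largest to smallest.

120, 16, 16 bp

HindIII sites (AAGCTT) start at positions 16, 136.
HindIII cuts after the first base of each site, so after positions 16, 136.
Linear molecule, 2 cuts → 3 fragments:
  1–16 → 16 bp
  17–136 → 120 bp
  137–152 → 16 bp
Sorted largest to smallest: 120, 16, 16 bp.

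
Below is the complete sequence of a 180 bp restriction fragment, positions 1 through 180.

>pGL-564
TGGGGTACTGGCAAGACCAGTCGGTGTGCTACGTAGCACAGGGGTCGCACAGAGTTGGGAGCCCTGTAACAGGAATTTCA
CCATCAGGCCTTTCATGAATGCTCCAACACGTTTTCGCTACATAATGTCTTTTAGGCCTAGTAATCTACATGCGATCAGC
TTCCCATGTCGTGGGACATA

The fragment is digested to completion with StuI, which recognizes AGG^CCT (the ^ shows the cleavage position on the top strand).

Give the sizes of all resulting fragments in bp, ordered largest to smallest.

88, 48, 44 bp

StuI sites (AGGCCT) start at positions 86, 134.
StuI cuts after base 3 of each site, so after positions 88, 136.
Linear molecule, 2 cuts → 3 fragments:
  1–88 → 88 bp
  89–136 → 48 bp
  137–180 → 44 bp
Sorted largest to smallest: 88, 48, 44 bp.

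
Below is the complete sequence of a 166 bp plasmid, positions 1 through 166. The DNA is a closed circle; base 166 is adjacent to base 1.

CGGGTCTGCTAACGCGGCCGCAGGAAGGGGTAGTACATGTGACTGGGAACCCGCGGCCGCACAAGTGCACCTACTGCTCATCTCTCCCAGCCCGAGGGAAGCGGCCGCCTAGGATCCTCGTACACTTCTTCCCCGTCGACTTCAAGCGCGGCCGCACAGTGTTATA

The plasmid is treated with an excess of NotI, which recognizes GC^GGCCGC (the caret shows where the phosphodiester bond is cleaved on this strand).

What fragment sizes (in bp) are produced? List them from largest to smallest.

NotI sites (GCGGCCGC) start at positions 14, 53, 101, 148.
NotI cuts after base 2 of each site, so after positions 15, 54, 102, 149.
Circular molecule, 4 cuts → 4 fragments:
  16–54 → 39 bp
  55–102 → 48 bp
  103–149 → 47 bp
  150–166 then 1–15 → 17 + 15 = 32 bp
Sorted largest to smallest: 48, 47, 39, 32 bp.

48, 47, 39, 32 bp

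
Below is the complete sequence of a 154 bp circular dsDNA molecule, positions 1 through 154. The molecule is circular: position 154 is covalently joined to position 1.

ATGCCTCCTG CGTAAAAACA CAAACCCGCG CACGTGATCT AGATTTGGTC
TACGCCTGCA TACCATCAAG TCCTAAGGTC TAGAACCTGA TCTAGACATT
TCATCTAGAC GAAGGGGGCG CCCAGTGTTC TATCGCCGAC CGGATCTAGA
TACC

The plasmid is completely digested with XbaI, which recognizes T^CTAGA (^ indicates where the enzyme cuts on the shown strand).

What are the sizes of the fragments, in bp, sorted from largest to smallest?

47, 41, 41, 13, 12 bp

XbaI sites (TCTAGA) start at positions 38, 79, 91, 104, 145.
XbaI cuts after the first base of each site, so after positions 38, 79, 91, 104, 145.
Circular molecule, 5 cuts → 5 fragments:
  39–79 → 41 bp
  80–91 → 12 bp
  92–104 → 13 bp
  105–145 → 41 bp
  146–154 then 1–38 → 9 + 38 = 47 bp
Sorted largest to smallest: 47, 41, 41, 13, 12 bp.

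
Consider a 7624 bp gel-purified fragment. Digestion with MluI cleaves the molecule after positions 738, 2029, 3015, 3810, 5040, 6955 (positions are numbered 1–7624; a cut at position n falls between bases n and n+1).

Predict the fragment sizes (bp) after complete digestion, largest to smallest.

Linear molecule, 6 cuts → 7 fragments:
  738 − 0 = 738 bp
  2029 − 738 = 1291 bp
  3015 − 2029 = 986 bp
  3810 − 3015 = 795 bp
  5040 − 3810 = 1230 bp
  6955 − 5040 = 1915 bp
  7624 − 6955 = 669 bp
Sorted largest to smallest: 1915, 1291, 1230, 986, 795, 738, 669 bp.

1915, 1291, 1230, 986, 795, 738, 669 bp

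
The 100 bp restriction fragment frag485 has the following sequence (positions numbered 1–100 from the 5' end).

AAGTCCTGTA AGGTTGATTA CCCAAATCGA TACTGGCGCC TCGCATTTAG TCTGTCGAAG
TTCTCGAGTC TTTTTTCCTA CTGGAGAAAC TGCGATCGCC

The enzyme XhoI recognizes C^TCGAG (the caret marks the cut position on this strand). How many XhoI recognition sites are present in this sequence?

CTCGAG occurs starting at position 63.
XhoI cuts at 1 site.

1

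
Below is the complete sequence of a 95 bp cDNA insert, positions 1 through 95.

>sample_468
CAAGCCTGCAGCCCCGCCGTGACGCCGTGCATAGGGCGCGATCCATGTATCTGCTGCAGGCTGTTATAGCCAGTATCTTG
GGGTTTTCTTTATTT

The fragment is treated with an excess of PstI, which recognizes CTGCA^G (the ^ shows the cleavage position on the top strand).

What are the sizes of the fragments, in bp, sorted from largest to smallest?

48, 37, 10 bp

PstI sites (CTGCAG) start at positions 6, 54.
PstI cuts after base 5 of each site (before the last base), so after positions 10, 58.
Linear molecule, 2 cuts → 3 fragments:
  1–10 → 10 bp
  11–58 → 48 bp
  59–95 → 37 bp
Sorted largest to smallest: 48, 37, 10 bp.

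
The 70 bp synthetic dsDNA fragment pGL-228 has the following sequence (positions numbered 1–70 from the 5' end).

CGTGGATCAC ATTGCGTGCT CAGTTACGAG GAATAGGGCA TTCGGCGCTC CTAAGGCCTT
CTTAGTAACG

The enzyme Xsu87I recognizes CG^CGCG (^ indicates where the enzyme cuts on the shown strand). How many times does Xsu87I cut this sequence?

No occurrence of CGCGCG is present in the sequence.
Xsu87I does not cut: 0 sites.

0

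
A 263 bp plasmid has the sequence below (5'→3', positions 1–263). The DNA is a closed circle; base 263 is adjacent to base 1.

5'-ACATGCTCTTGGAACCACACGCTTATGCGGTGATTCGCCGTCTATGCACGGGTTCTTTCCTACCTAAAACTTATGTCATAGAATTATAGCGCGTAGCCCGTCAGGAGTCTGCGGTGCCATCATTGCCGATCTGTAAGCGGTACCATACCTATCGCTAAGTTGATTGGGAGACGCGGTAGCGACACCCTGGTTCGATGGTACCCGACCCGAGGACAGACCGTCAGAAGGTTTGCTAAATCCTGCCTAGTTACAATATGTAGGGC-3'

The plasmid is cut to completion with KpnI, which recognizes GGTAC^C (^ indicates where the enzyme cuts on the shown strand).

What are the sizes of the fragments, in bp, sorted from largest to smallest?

KpnI sites (GGTACC) start at positions 139, 197.
KpnI cuts after base 5 of each site (before the last base), so after positions 143, 201.
Circular molecule, 2 cuts → 2 fragments:
  144–201 → 58 bp
  202–263 then 1–143 → 62 + 143 = 205 bp
Sorted largest to smallest: 205, 58 bp.

205, 58 bp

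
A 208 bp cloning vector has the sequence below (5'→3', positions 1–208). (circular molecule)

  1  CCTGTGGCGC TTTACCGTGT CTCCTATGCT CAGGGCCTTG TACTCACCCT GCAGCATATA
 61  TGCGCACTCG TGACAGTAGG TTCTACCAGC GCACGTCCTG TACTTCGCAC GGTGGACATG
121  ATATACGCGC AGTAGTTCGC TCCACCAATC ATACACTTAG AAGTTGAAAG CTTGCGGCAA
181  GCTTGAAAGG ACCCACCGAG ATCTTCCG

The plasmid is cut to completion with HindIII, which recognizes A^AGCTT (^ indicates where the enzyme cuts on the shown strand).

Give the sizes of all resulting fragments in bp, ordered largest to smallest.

HindIII sites (AAGCTT) start at positions 168, 179.
HindIII cuts after the first base of each site, so after positions 168, 179.
Circular molecule, 2 cuts → 2 fragments:
  169–179 → 11 bp
  180–208 then 1–168 → 29 + 168 = 197 bp
Sorted largest to smallest: 197, 11 bp.

197, 11 bp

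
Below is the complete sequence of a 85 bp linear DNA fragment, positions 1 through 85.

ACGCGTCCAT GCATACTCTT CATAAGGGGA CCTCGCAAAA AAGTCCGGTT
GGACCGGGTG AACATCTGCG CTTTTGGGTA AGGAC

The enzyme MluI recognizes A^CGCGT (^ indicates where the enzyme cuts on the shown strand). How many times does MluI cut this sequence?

ACGCGT occurs starting at position 1.
MluI cuts at 1 site.

1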